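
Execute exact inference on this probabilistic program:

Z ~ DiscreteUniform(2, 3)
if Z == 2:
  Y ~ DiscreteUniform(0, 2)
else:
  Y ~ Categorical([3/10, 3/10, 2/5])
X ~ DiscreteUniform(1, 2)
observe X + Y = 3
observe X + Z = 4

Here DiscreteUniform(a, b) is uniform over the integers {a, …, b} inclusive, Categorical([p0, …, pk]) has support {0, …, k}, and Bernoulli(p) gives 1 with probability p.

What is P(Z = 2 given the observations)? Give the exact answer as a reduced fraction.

P(Z = 2 | obs) = 5/11

Enumerate traces; 2 have nonzero weight after conditioning:
  (Z=2, Y=1, X=2) weight 1/12
  (Z=3, Y=2, X=1) weight 1/10
Group by Z:
  weight(Z=2) = 1/12
  weight(Z=3) = 1/10
Total weight = 1/12 + 1/10 = 11/60
P(Z=2 | obs) = 1/12 / 11/60 = 5/11
P(Z=3 | obs) = 1/10 / 11/60 = 6/11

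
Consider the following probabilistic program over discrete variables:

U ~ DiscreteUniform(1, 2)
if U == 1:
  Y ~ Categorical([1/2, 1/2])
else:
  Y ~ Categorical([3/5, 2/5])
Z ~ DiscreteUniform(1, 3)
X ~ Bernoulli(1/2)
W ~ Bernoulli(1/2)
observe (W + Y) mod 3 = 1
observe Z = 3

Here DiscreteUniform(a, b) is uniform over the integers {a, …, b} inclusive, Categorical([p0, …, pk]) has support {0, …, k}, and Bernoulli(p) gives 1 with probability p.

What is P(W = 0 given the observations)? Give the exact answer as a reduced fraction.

Enumerate traces; 8 have nonzero weight after conditioning:
  (U=1, Y=0, Z=3, X=0, W=1) weight 1/48
  (U=1, Y=0, Z=3, X=1, W=1) weight 1/48
  (U=1, Y=1, Z=3, X=0, W=0) weight 1/48
  (U=1, Y=1, Z=3, X=1, W=0) weight 1/48
  (U=2, Y=0, Z=3, X=0, W=1) weight 1/40
  (U=2, Y=0, Z=3, X=1, W=1) weight 1/40
  (U=2, Y=1, Z=3, X=0, W=0) weight 1/60
  (U=2, Y=1, Z=3, X=1, W=0) weight 1/60
Group by W:
  weight(W=0) = 3/40
  weight(W=1) = 11/120
Total weight = 3/40 + 11/120 = 1/6
P(W=0 | obs) = 3/40 / 1/6 = 9/20
P(W=1 | obs) = 11/120 / 1/6 = 11/20

P(W = 0 | obs) = 9/20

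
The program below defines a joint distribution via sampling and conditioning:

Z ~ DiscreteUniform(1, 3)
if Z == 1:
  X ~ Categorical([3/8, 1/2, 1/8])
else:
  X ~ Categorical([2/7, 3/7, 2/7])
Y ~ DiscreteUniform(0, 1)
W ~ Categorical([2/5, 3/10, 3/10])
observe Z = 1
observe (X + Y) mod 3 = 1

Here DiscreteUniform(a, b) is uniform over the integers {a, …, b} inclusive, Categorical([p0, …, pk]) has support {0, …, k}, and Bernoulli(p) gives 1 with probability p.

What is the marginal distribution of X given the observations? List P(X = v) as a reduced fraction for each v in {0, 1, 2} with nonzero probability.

Enumerate traces; 6 have nonzero weight after conditioning:
  (Z=1, X=0, Y=1, W=0) weight 1/40
  (Z=1, X=0, Y=1, W=1) weight 3/160
  (Z=1, X=0, Y=1, W=2) weight 3/160
  (Z=1, X=1, Y=0, W=0) weight 1/30
  (Z=1, X=1, Y=0, W=1) weight 1/40
  (Z=1, X=1, Y=0, W=2) weight 1/40
Group by X:
  weight(X=0) = 1/16
  weight(X=1) = 1/12
Total weight = 1/16 + 1/12 = 7/48
P(X=0 | obs) = 1/16 / 7/48 = 3/7
P(X=1 | obs) = 1/12 / 7/48 = 4/7

P(X=0) = 3/7, P(X=1) = 4/7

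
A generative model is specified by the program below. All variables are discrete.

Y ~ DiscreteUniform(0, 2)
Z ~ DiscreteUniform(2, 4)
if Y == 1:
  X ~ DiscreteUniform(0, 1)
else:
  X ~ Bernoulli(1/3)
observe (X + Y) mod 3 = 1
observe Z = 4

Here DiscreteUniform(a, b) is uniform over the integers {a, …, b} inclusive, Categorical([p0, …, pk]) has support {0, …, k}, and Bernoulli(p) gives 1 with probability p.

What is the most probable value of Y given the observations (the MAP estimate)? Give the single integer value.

Enumerate traces; 2 have nonzero weight after conditioning:
  (Y=0, Z=4, X=1) weight 1/27
  (Y=1, Z=4, X=0) weight 1/18
Group by Y:
  weight(Y=0) = 1/27
  weight(Y=1) = 1/18
Total weight = 1/27 + 1/18 = 5/54
P(Y=0 | obs) = 1/27 / 5/54 = 2/5
P(Y=1 | obs) = 1/18 / 5/54 = 3/5
argmax = 1

argmax_v P(Y = v | obs) = 1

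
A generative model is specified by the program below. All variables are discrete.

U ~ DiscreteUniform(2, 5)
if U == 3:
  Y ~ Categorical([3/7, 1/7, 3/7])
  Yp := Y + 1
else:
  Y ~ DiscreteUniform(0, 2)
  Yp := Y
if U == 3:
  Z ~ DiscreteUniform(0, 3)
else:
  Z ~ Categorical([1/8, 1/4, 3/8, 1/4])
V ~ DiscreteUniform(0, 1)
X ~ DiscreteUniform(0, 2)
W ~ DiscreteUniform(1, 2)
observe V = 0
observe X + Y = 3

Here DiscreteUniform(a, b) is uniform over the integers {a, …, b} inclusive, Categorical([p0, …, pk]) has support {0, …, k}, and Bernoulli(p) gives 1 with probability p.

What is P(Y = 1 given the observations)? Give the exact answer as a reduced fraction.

Enumerate traces; 64 have nonzero weight after conditioning:
  (U=2, Y=1, Z=0, V=0, X=2, W=1) weight 1/1152
  (U=2, Y=1, Z=0, V=0, X=2, W=2) weight 1/1152
  (U=2, Y=1, Z=1, V=0, X=2, W=1) weight 1/576
  (U=2, Y=1, Z=1, V=0, X=2, W=2) weight 1/576
  (U=2, Y=1, Z=2, V=0, X=2, W=1) weight 1/384
  (U=2, Y=1, Z=2, V=0, X=2, W=2) weight 1/384
  (U=2, Y=1, Z=3, V=0, X=2, W=1) weight 1/576
  (U=2, Y=1, Z=3, V=0, X=2, W=2) weight 1/576
  (U=2, Y=2, Z=0, V=0, X=1, W=1) weight 1/1152
  … 55 more
Group by Y:
  weight(Y=1) = 1/21
  weight(Y=2) = 5/84
Total weight = 1/21 + 5/84 = 3/28
P(Y=1 | obs) = 1/21 / 3/28 = 4/9
P(Y=2 | obs) = 5/84 / 3/28 = 5/9

P(Y = 1 | obs) = 4/9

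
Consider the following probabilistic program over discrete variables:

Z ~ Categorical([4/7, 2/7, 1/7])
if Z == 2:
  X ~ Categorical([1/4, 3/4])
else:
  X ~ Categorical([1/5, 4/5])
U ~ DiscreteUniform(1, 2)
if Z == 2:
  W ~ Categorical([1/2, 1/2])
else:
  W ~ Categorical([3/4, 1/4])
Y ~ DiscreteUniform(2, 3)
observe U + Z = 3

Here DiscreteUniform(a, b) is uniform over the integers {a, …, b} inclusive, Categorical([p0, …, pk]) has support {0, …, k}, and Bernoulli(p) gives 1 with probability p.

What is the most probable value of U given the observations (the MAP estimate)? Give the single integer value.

Enumerate traces; 16 have nonzero weight after conditioning:
  (Z=1, X=0, U=2, W=0, Y=2) weight 3/280
  (Z=1, X=0, U=2, W=0, Y=3) weight 3/280
  (Z=1, X=0, U=2, W=1, Y=2) weight 1/280
  (Z=1, X=0, U=2, W=1, Y=3) weight 1/280
  (Z=1, X=1, U=2, W=0, Y=2) weight 3/70
  (Z=1, X=1, U=2, W=0, Y=3) weight 3/70
  (Z=1, X=1, U=2, W=1, Y=2) weight 1/70
  (Z=1, X=1, U=2, W=1, Y=3) weight 1/70
  (Z=2, X=0, U=1, W=0, Y=2) weight 1/224
  … 7 more
Group by U:
  weight(U=1) = 1/14
  weight(U=2) = 1/7
Total weight = 1/14 + 1/7 = 3/14
P(U=1 | obs) = 1/14 / 3/14 = 1/3
P(U=2 | obs) = 1/7 / 3/14 = 2/3
argmax = 2

argmax_v P(U = v | obs) = 2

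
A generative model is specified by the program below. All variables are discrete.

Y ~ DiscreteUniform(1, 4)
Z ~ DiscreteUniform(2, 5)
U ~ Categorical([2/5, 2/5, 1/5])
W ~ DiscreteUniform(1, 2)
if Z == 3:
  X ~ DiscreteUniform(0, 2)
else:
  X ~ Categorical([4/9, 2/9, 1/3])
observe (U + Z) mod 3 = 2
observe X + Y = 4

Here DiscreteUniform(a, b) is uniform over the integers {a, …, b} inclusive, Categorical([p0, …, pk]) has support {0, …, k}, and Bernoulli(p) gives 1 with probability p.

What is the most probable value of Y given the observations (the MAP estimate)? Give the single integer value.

argmax_v P(Y = v | obs) = 4

Enumerate traces; 24 have nonzero weight after conditioning:
  (Y=2, Z=2, U=0, W=1, X=2) weight 1/240
  (Y=2, Z=2, U=0, W=2, X=2) weight 1/240
  (Y=2, Z=3, U=2, W=1, X=2) weight 1/480
  (Y=2, Z=3, U=2, W=2, X=2) weight 1/480
  (Y=2, Z=4, U=1, W=1, X=2) weight 1/240
  (Y=2, Z=4, U=1, W=2, X=2) weight 1/240
  (Y=2, Z=5, U=0, W=1, X=2) weight 1/240
  (Y=2, Z=5, U=0, W=2, X=2) weight 1/240
  (Y=3, Z=2, U=0, W=1, X=1) weight 1/360
  (Y=4, Z=2, U=0, W=1, X=0) weight 1/180
  … 14 more
Group by Y:
  weight(Y=2) = 7/240
  weight(Y=3) = 1/48
  weight(Y=4) = 3/80
Total weight = 7/240 + 1/48 + 3/80 = 7/80
P(Y=2 | obs) = 7/240 / 7/80 = 1/3
P(Y=3 | obs) = 1/48 / 7/80 = 5/21
P(Y=4 | obs) = 3/80 / 7/80 = 3/7
argmax = 4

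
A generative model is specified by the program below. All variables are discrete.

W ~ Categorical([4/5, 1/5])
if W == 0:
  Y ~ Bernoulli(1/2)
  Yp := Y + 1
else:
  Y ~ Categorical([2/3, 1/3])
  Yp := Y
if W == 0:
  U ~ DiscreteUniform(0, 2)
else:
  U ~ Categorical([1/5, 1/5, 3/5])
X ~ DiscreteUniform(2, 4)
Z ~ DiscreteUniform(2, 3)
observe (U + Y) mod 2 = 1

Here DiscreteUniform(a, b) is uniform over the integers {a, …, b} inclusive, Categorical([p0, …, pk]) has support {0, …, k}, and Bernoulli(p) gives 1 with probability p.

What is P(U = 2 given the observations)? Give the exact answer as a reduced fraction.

P(U = 2 | obs) = 13/36

Enumerate traces; 36 have nonzero weight after conditioning:
  (W=0, Y=0, U=1, X=2, Z=2) weight 1/45
  (W=0, Y=0, U=1, X=2, Z=3) weight 1/45
  (W=0, Y=0, U=1, X=3, Z=2) weight 1/45
  (W=0, Y=0, U=1, X=3, Z=3) weight 1/45
  (W=0, Y=0, U=1, X=4, Z=2) weight 1/45
  (W=0, Y=0, U=1, X=4, Z=3) weight 1/45
  (W=0, Y=1, U=0, X=2, Z=2) weight 1/45
  (W=0, Y=1, U=0, X=2, Z=3) weight 1/45
  (W=0, Y=1, U=2, X=2, Z=2) weight 1/45
  … 27 more
Group by U:
  weight(U=0) = 11/75
  weight(U=1) = 4/25
  weight(U=2) = 13/75
Total weight = 11/75 + 4/25 + 13/75 = 12/25
P(U=0 | obs) = 11/75 / 12/25 = 11/36
P(U=1 | obs) = 4/25 / 12/25 = 1/3
P(U=2 | obs) = 13/75 / 12/25 = 13/36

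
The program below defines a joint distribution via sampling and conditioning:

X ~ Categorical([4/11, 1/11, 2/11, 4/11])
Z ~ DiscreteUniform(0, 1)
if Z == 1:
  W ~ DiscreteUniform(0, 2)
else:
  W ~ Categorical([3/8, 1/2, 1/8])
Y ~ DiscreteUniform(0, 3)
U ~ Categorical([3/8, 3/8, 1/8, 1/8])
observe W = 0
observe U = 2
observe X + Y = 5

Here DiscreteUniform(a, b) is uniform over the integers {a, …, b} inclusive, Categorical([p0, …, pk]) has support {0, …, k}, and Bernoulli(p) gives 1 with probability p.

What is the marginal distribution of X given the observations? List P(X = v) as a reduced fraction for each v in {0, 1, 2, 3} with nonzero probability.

Enumerate traces; 4 have nonzero weight after conditioning:
  (X=2, Z=0, W=0, Y=3, U=2) weight 3/2816
  (X=2, Z=1, W=0, Y=3, U=2) weight 1/1056
  (X=3, Z=0, W=0, Y=2, U=2) weight 3/1408
  (X=3, Z=1, W=0, Y=2, U=2) weight 1/528
Group by X:
  weight(X=2) = 17/8448
  weight(X=3) = 17/4224
Total weight = 17/8448 + 17/4224 = 17/2816
P(X=2 | obs) = 17/8448 / 17/2816 = 1/3
P(X=3 | obs) = 17/4224 / 17/2816 = 2/3

P(X=2) = 1/3, P(X=3) = 2/3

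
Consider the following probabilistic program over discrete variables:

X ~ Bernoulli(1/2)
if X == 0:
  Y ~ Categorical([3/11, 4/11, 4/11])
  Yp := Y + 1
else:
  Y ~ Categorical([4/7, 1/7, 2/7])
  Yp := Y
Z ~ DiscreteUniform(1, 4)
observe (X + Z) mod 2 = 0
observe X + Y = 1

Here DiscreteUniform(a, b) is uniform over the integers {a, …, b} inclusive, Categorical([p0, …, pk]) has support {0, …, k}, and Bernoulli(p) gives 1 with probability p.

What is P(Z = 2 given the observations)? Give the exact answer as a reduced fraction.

P(Z = 2 | obs) = 7/36

Enumerate traces; 4 have nonzero weight after conditioning:
  (X=0, Y=1, Z=2) weight 1/22
  (X=0, Y=1, Z=4) weight 1/22
  (X=1, Y=0, Z=1) weight 1/14
  (X=1, Y=0, Z=3) weight 1/14
Group by Z:
  weight(Z=1) = 1/14
  weight(Z=2) = 1/22
  weight(Z=3) = 1/14
  weight(Z=4) = 1/22
Total weight = 1/14 + 1/22 + 1/14 + 1/22 = 18/77
P(Z=1 | obs) = 1/14 / 18/77 = 11/36
P(Z=2 | obs) = 1/22 / 18/77 = 7/36
P(Z=3 | obs) = 1/14 / 18/77 = 11/36
P(Z=4 | obs) = 1/22 / 18/77 = 7/36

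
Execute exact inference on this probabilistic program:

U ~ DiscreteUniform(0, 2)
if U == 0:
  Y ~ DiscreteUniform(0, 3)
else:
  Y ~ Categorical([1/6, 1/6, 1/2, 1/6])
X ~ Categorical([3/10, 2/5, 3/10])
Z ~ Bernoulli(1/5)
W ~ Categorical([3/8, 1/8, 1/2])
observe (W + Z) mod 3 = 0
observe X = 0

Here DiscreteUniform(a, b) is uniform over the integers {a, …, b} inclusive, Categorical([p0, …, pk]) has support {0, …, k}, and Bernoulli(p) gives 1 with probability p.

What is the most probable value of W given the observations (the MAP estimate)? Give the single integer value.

Enumerate traces; 24 have nonzero weight after conditioning:
  (U=0, Y=0, X=0, Z=0, W=0) weight 3/400
  (U=0, Y=0, X=0, Z=1, W=2) weight 1/400
  (U=0, Y=1, X=0, Z=0, W=0) weight 3/400
  (U=0, Y=1, X=0, Z=1, W=2) weight 1/400
  (U=0, Y=2, X=0, Z=0, W=0) weight 3/400
  (U=0, Y=2, X=0, Z=1, W=2) weight 1/400
  (U=0, Y=3, X=0, Z=0, W=0) weight 3/400
  (U=0, Y=3, X=0, Z=1, W=2) weight 1/400
  … 16 more
Group by W:
  weight(W=0) = 9/100
  weight(W=2) = 3/100
Total weight = 9/100 + 3/100 = 3/25
P(W=0 | obs) = 9/100 / 3/25 = 3/4
P(W=2 | obs) = 3/100 / 3/25 = 1/4
argmax = 0

argmax_v P(W = v | obs) = 0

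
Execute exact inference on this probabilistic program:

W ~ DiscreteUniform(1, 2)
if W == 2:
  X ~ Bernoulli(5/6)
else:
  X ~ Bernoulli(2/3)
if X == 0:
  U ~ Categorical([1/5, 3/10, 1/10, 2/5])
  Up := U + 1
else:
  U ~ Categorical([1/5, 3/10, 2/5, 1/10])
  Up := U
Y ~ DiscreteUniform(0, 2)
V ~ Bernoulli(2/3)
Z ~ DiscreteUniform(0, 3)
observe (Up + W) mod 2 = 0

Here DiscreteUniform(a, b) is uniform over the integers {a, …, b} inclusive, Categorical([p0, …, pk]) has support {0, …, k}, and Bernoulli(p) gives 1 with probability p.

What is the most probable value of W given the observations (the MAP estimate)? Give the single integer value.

Enumerate traces; 192 have nonzero weight after conditioning:
  (W=1, X=0, U=0, Y=0, V=0, Z=0) weight 1/1080
  (W=1, X=0, U=0, Y=0, V=0, Z=1) weight 1/1080
  (W=1, X=0, U=0, Y=0, V=0, Z=2) weight 1/1080
  (W=1, X=0, U=0, Y=0, V=0, Z=3) weight 1/1080
  (W=1, X=0, U=0, Y=0, V=1, Z=0) weight 1/540
  (W=1, X=0, U=0, Y=0, V=1, Z=1) weight 1/540
  (W=1, X=0, U=0, Y=0, V=1, Z=2) weight 1/540
  (W=1, X=0, U=0, Y=0, V=1, Z=3) weight 1/540
  (W=2, X=0, U=1, Y=0, V=0, Z=0) weight 1/1440
  … 183 more
Group by W:
  weight(W=1) = 11/60
  weight(W=2) = 37/120
Total weight = 11/60 + 37/120 = 59/120
P(W=1 | obs) = 11/60 / 59/120 = 22/59
P(W=2 | obs) = 37/120 / 59/120 = 37/59
argmax = 2

argmax_v P(W = v | obs) = 2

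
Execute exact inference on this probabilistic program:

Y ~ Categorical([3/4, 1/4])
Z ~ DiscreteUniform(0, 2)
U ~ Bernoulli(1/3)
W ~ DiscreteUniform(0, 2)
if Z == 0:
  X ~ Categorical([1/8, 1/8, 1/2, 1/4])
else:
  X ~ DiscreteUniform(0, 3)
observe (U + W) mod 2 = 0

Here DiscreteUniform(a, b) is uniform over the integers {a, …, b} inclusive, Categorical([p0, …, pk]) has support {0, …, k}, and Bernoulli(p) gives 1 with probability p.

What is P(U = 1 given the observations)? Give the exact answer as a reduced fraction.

Enumerate traces; 72 have nonzero weight after conditioning:
  (Y=0, Z=0, U=0, W=0, X=0) weight 1/144
  (Y=0, Z=0, U=0, W=0, X=1) weight 1/144
  (Y=0, Z=0, U=0, W=0, X=2) weight 1/36
  (Y=0, Z=0, U=0, W=0, X=3) weight 1/72
  (Y=0, Z=0, U=0, W=2, X=0) weight 1/144
  (Y=0, Z=0, U=0, W=2, X=1) weight 1/144
  (Y=0, Z=0, U=0, W=2, X=2) weight 1/36
  (Y=0, Z=0, U=0, W=2, X=3) weight 1/72
  (Y=0, Z=0, U=1, W=1, X=0) weight 1/288
  … 63 more
Group by U:
  weight(U=0) = 4/9
  weight(U=1) = 1/9
Total weight = 4/9 + 1/9 = 5/9
P(U=0 | obs) = 4/9 / 5/9 = 4/5
P(U=1 | obs) = 1/9 / 5/9 = 1/5

P(U = 1 | obs) = 1/5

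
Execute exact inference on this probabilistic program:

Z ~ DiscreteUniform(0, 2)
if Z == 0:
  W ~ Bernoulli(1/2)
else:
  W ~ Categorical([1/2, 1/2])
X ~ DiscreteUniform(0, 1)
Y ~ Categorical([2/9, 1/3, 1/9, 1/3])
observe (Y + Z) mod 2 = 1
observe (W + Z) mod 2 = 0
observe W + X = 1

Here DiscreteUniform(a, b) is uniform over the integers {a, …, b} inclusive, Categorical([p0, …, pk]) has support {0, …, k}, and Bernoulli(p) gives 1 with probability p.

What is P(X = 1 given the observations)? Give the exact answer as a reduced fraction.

P(X = 1 | obs) = 4/5

Enumerate traces; 6 have nonzero weight after conditioning:
  (Z=0, W=0, X=1, Y=1) weight 1/36
  (Z=0, W=0, X=1, Y=3) weight 1/36
  (Z=1, W=1, X=0, Y=0) weight 1/54
  (Z=1, W=1, X=0, Y=2) weight 1/108
  (Z=2, W=0, X=1, Y=1) weight 1/36
  (Z=2, W=0, X=1, Y=3) weight 1/36
Group by X:
  weight(X=0) = 1/36
  weight(X=1) = 1/9
Total weight = 1/36 + 1/9 = 5/36
P(X=0 | obs) = 1/36 / 5/36 = 1/5
P(X=1 | obs) = 1/9 / 5/36 = 4/5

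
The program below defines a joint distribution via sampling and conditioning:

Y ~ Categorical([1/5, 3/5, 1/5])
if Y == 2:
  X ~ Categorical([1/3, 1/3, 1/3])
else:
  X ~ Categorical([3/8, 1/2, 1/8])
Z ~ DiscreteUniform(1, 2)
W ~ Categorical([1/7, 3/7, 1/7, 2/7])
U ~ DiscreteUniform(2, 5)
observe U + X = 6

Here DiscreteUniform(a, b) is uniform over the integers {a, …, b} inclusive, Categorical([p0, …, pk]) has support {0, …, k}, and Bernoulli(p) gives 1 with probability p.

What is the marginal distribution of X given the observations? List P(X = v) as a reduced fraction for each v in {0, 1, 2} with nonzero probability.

P(X=1) = 14/19, P(X=2) = 5/19

Enumerate traces; 48 have nonzero weight after conditioning:
  (Y=0, X=1, Z=1, W=0, U=5) weight 1/560
  (Y=0, X=1, Z=1, W=1, U=5) weight 3/560
  (Y=0, X=1, Z=1, W=2, U=5) weight 1/560
  (Y=0, X=1, Z=1, W=3, U=5) weight 1/280
  (Y=0, X=1, Z=2, W=0, U=5) weight 1/560
  (Y=0, X=1, Z=2, W=1, U=5) weight 3/560
  (Y=0, X=1, Z=2, W=2, U=5) weight 1/560
  (Y=0, X=1, Z=2, W=3, U=5) weight 1/280
  (Y=0, X=2, Z=1, W=0, U=4) weight 1/2240
  … 39 more
Group by X:
  weight(X=1) = 7/60
  weight(X=2) = 1/24
Total weight = 7/60 + 1/24 = 19/120
P(X=1 | obs) = 7/60 / 19/120 = 14/19
P(X=2 | obs) = 1/24 / 19/120 = 5/19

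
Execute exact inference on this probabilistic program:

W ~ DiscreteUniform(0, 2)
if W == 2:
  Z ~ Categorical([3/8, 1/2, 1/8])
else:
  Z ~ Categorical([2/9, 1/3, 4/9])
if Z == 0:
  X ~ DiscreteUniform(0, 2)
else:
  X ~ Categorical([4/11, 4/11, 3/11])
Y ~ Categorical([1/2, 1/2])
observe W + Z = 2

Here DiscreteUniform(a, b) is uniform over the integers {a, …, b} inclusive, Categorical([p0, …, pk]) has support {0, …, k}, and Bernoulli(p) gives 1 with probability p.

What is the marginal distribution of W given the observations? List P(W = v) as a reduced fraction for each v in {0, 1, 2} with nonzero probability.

P(W=0) = 32/83, P(W=1) = 24/83, P(W=2) = 27/83

Enumerate traces; 18 have nonzero weight after conditioning:
  (W=0, Z=2, X=0, Y=0) weight 8/297
  (W=0, Z=2, X=0, Y=1) weight 8/297
  (W=0, Z=2, X=1, Y=0) weight 8/297
  (W=0, Z=2, X=1, Y=1) weight 8/297
  (W=0, Z=2, X=2, Y=0) weight 2/99
  (W=0, Z=2, X=2, Y=1) weight 2/99
  (W=1, Z=1, X=0, Y=0) weight 2/99
  (W=1, Z=1, X=0, Y=1) weight 2/99
  (W=2, Z=0, X=0, Y=0) weight 1/48
  … 9 more
Group by W:
  weight(W=0) = 4/27
  weight(W=1) = 1/9
  weight(W=2) = 1/8
Total weight = 4/27 + 1/9 + 1/8 = 83/216
P(W=0 | obs) = 4/27 / 83/216 = 32/83
P(W=1 | obs) = 1/9 / 83/216 = 24/83
P(W=2 | obs) = 1/8 / 83/216 = 27/83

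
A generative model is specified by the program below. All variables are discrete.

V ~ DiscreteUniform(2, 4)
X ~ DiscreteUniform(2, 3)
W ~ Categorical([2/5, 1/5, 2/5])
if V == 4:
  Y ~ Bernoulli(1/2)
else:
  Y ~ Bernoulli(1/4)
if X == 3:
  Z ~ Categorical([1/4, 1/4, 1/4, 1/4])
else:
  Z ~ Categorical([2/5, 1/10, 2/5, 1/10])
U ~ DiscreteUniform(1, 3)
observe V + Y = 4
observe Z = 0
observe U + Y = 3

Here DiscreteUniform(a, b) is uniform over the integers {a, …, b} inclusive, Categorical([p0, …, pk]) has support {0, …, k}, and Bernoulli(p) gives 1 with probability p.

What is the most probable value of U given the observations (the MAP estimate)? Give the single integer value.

Enumerate traces; 12 have nonzero weight after conditioning:
  (V=3, X=2, W=0, Y=1, Z=0, U=2) weight 1/450
  (V=3, X=2, W=1, Y=1, Z=0, U=2) weight 1/900
  (V=3, X=2, W=2, Y=1, Z=0, U=2) weight 1/450
  (V=3, X=3, W=0, Y=1, Z=0, U=2) weight 1/720
  (V=3, X=3, W=1, Y=1, Z=0, U=2) weight 1/1440
  (V=3, X=3, W=2, Y=1, Z=0, U=2) weight 1/720
  (V=4, X=2, W=0, Y=0, Z=0, U=3) weight 1/225
  (V=4, X=2, W=1, Y=0, Z=0, U=3) weight 1/450
  … 4 more
Group by U:
  weight(U=2) = 13/1440
  weight(U=3) = 13/720
Total weight = 13/1440 + 13/720 = 13/480
P(U=2 | obs) = 13/1440 / 13/480 = 1/3
P(U=3 | obs) = 13/720 / 13/480 = 2/3
argmax = 3

argmax_v P(U = v | obs) = 3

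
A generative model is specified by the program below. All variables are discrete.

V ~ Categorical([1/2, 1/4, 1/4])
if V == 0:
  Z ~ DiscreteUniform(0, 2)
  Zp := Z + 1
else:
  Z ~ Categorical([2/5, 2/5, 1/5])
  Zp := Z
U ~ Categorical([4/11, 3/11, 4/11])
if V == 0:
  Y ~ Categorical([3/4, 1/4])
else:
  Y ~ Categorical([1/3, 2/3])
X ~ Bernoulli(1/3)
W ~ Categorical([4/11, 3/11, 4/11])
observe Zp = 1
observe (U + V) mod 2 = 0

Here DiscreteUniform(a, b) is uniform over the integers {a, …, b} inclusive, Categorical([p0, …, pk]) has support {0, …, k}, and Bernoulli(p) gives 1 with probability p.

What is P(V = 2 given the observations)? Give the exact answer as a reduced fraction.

Enumerate traces; 60 have nonzero weight after conditioning:
  (V=0, Z=0, U=0, Y=0, X=0, W=0) weight 4/363
  (V=0, Z=0, U=0, Y=0, X=0, W=1) weight 1/121
  (V=0, Z=0, U=0, Y=0, X=0, W=2) weight 4/363
  (V=0, Z=0, U=0, Y=0, X=1, W=0) weight 2/363
  (V=0, Z=0, U=0, Y=0, X=1, W=1) weight 1/242
  (V=0, Z=0, U=0, Y=0, X=1, W=2) weight 2/363
  (V=0, Z=0, U=0, Y=1, X=0, W=0) weight 4/1089
  (V=0, Z=0, U=0, Y=1, X=0, W=1) weight 1/363
  (V=1, Z=1, U=1, Y=0, X=0, W=0) weight 4/1815
  (V=2, Z=1, U=0, Y=0, X=0, W=0) weight 16/5445
  … 50 more
Group by V:
  weight(V=0) = 4/33
  weight(V=1) = 3/110
  weight(V=2) = 4/55
Total weight = 4/33 + 3/110 + 4/55 = 73/330
P(V=0 | obs) = 4/33 / 73/330 = 40/73
P(V=1 | obs) = 3/110 / 73/330 = 9/73
P(V=2 | obs) = 4/55 / 73/330 = 24/73

P(V = 2 | obs) = 24/73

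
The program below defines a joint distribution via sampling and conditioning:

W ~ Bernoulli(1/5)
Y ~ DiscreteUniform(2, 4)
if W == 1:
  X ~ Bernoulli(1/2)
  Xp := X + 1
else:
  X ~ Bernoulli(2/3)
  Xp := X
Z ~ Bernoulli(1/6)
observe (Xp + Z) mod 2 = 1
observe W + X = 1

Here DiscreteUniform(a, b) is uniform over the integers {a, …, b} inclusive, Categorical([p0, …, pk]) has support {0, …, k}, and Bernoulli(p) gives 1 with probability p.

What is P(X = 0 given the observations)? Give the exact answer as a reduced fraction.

P(X = 0 | obs) = 3/19

Enumerate traces; 6 have nonzero weight after conditioning:
  (W=0, Y=2, X=1, Z=0) weight 4/27
  (W=0, Y=3, X=1, Z=0) weight 4/27
  (W=0, Y=4, X=1, Z=0) weight 4/27
  (W=1, Y=2, X=0, Z=0) weight 1/36
  (W=1, Y=3, X=0, Z=0) weight 1/36
  (W=1, Y=4, X=0, Z=0) weight 1/36
Group by X:
  weight(X=0) = 1/12
  weight(X=1) = 4/9
Total weight = 1/12 + 4/9 = 19/36
P(X=0 | obs) = 1/12 / 19/36 = 3/19
P(X=1 | obs) = 4/9 / 19/36 = 16/19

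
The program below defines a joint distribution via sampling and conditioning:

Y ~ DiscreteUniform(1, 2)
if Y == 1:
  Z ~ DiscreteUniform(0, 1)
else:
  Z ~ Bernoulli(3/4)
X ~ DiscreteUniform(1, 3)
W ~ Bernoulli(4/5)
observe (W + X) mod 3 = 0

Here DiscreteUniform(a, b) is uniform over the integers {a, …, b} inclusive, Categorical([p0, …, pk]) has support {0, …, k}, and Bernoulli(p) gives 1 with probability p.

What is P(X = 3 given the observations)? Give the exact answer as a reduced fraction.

Enumerate traces; 8 have nonzero weight after conditioning:
  (Y=1, Z=0, X=2, W=1) weight 1/15
  (Y=1, Z=0, X=3, W=0) weight 1/60
  (Y=1, Z=1, X=2, W=1) weight 1/15
  (Y=1, Z=1, X=3, W=0) weight 1/60
  (Y=2, Z=0, X=2, W=1) weight 1/30
  (Y=2, Z=0, X=3, W=0) weight 1/120
  (Y=2, Z=1, X=2, W=1) weight 1/10
  (Y=2, Z=1, X=3, W=0) weight 1/40
Group by X:
  weight(X=2) = 4/15
  weight(X=3) = 1/15
Total weight = 4/15 + 1/15 = 1/3
P(X=2 | obs) = 4/15 / 1/3 = 4/5
P(X=3 | obs) = 1/15 / 1/3 = 1/5

P(X = 3 | obs) = 1/5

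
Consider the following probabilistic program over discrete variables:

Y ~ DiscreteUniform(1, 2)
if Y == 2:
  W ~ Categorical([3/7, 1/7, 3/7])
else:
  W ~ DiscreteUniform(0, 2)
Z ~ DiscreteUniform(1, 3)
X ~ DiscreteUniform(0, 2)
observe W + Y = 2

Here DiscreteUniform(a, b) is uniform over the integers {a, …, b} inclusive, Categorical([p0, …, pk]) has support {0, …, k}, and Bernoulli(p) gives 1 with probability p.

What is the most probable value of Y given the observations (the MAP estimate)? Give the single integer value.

Enumerate traces; 18 have nonzero weight after conditioning:
  (Y=1, W=1, Z=1, X=0) weight 1/54
  (Y=1, W=1, Z=1, X=1) weight 1/54
  (Y=1, W=1, Z=1, X=2) weight 1/54
  (Y=1, W=1, Z=2, X=0) weight 1/54
  (Y=1, W=1, Z=2, X=1) weight 1/54
  (Y=1, W=1, Z=2, X=2) weight 1/54
  (Y=1, W=1, Z=3, X=0) weight 1/54
  (Y=1, W=1, Z=3, X=1) weight 1/54
  (Y=2, W=0, Z=1, X=0) weight 1/42
  … 9 more
Group by Y:
  weight(Y=1) = 1/6
  weight(Y=2) = 3/14
Total weight = 1/6 + 3/14 = 8/21
P(Y=1 | obs) = 1/6 / 8/21 = 7/16
P(Y=2 | obs) = 3/14 / 8/21 = 9/16
argmax = 2

argmax_v P(Y = v | obs) = 2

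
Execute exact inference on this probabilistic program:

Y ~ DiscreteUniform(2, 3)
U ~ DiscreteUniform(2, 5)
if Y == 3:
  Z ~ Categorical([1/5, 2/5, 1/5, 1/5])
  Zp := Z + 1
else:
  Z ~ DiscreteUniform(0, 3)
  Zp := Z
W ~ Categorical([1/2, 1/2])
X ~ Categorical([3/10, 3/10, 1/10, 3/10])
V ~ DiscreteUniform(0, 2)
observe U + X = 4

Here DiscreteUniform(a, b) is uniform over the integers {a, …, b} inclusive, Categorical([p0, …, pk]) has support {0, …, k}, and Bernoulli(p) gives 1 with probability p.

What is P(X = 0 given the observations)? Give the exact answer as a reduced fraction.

Enumerate traces; 144 have nonzero weight after conditioning:
  (Y=2, U=2, Z=0, W=0, X=2, V=0) weight 1/1920
  (Y=2, U=2, Z=0, W=0, X=2, V=1) weight 1/1920
  (Y=2, U=2, Z=0, W=0, X=2, V=2) weight 1/1920
  (Y=2, U=2, Z=0, W=1, X=2, V=0) weight 1/1920
  (Y=2, U=2, Z=0, W=1, X=2, V=1) weight 1/1920
  (Y=2, U=2, Z=0, W=1, X=2, V=2) weight 1/1920
  (Y=2, U=2, Z=1, W=0, X=2, V=0) weight 1/1920
  (Y=2, U=2, Z=1, W=0, X=2, V=1) weight 1/1920
  (Y=2, U=3, Z=0, W=0, X=1, V=0) weight 1/640
  (Y=2, U=4, Z=0, W=0, X=0, V=0) weight 1/640
  … 134 more
Group by X:
  weight(X=0) = 3/40
  weight(X=1) = 3/40
  weight(X=2) = 1/40
Total weight = 3/40 + 3/40 + 1/40 = 7/40
P(X=0 | obs) = 3/40 / 7/40 = 3/7
P(X=1 | obs) = 3/40 / 7/40 = 3/7
P(X=2 | obs) = 1/40 / 7/40 = 1/7

P(X = 0 | obs) = 3/7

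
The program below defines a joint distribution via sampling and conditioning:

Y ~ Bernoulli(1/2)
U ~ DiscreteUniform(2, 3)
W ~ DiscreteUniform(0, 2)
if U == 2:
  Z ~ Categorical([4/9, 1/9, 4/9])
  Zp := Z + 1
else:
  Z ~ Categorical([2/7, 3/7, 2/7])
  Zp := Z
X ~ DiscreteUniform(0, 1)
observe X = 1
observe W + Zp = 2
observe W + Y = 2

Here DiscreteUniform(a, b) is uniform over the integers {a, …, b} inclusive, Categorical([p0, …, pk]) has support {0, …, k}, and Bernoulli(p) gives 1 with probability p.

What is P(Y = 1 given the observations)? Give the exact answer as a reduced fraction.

P(Y = 1 | obs) = 55/73

Enumerate traces; 3 have nonzero weight after conditioning:
  (Y=0, U=3, W=2, Z=0, X=1) weight 1/84
  (Y=1, U=2, W=1, Z=0, X=1) weight 1/54
  (Y=1, U=3, W=1, Z=1, X=1) weight 1/56
Group by Y:
  weight(Y=0) = 1/84
  weight(Y=1) = 55/1512
Total weight = 1/84 + 55/1512 = 73/1512
P(Y=0 | obs) = 1/84 / 73/1512 = 18/73
P(Y=1 | obs) = 55/1512 / 73/1512 = 55/73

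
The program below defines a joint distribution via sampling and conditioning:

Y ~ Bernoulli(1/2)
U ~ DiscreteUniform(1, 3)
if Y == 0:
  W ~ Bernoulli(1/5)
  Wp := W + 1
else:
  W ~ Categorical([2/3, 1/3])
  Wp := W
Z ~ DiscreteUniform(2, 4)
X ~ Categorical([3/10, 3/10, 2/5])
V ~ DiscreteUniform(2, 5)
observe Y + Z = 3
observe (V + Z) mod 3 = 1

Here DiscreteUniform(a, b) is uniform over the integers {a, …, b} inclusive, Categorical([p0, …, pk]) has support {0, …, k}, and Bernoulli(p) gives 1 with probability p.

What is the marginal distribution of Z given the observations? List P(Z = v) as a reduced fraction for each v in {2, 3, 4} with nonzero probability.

Enumerate traces; 54 have nonzero weight after conditioning:
  (Y=0, U=1, W=0, Z=3, X=0, V=4) weight 1/300
  (Y=0, U=1, W=0, Z=3, X=1, V=4) weight 1/300
  (Y=0, U=1, W=0, Z=3, X=2, V=4) weight 1/225
  (Y=0, U=1, W=1, Z=3, X=0, V=4) weight 1/1200
  (Y=0, U=1, W=1, Z=3, X=1, V=4) weight 1/1200
  (Y=0, U=1, W=1, Z=3, X=2, V=4) weight 1/900
  (Y=0, U=2, W=0, Z=3, X=0, V=4) weight 1/300
  (Y=0, U=2, W=0, Z=3, X=1, V=4) weight 1/300
  (Y=1, U=1, W=0, Z=2, X=0, V=2) weight 1/360
  … 45 more
Group by Z:
  weight(Z=2) = 1/12
  weight(Z=3) = 1/24
Total weight = 1/12 + 1/24 = 1/8
P(Z=2 | obs) = 1/12 / 1/8 = 2/3
P(Z=3 | obs) = 1/24 / 1/8 = 1/3

P(Z=2) = 2/3, P(Z=3) = 1/3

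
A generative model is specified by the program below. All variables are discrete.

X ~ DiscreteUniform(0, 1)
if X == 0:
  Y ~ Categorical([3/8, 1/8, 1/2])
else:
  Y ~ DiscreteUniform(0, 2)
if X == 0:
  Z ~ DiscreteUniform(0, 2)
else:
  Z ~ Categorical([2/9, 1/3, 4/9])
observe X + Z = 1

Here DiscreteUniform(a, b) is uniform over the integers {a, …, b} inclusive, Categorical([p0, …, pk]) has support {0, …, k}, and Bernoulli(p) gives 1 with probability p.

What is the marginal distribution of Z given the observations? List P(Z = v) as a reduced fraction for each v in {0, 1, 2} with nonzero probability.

P(Z=0) = 2/5, P(Z=1) = 3/5

Enumerate traces; 6 have nonzero weight after conditioning:
  (X=0, Y=0, Z=1) weight 1/16
  (X=0, Y=1, Z=1) weight 1/48
  (X=0, Y=2, Z=1) weight 1/12
  (X=1, Y=0, Z=0) weight 1/27
  (X=1, Y=1, Z=0) weight 1/27
  (X=1, Y=2, Z=0) weight 1/27
Group by Z:
  weight(Z=0) = 1/9
  weight(Z=1) = 1/6
Total weight = 1/9 + 1/6 = 5/18
P(Z=0 | obs) = 1/9 / 5/18 = 2/5
P(Z=1 | obs) = 1/6 / 5/18 = 3/5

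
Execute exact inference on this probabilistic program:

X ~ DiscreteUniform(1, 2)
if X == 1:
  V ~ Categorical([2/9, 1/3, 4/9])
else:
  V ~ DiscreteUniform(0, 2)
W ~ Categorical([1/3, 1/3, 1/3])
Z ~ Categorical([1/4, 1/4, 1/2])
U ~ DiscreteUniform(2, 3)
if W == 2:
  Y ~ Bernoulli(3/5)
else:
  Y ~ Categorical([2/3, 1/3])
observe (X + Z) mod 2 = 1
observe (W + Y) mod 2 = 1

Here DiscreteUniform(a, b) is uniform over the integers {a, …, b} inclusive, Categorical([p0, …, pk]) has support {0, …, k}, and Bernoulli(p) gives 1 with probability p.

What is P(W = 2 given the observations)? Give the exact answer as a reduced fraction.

Enumerate traces; 54 have nonzero weight after conditioning:
  (X=1, V=0, W=0, Z=0, U=2, Y=1) weight 1/648
  (X=1, V=0, W=0, Z=0, U=3, Y=1) weight 1/648
  (X=1, V=0, W=0, Z=2, U=2, Y=1) weight 1/324
  (X=1, V=0, W=0, Z=2, U=3, Y=1) weight 1/324
  (X=1, V=0, W=1, Z=0, U=2, Y=0) weight 1/324
  (X=1, V=0, W=1, Z=0, U=3, Y=0) weight 1/324
  (X=1, V=0, W=1, Z=2, U=2, Y=0) weight 1/162
  (X=1, V=0, W=1, Z=2, U=3, Y=0) weight 1/162
  (X=1, V=0, W=2, Z=0, U=2, Y=1) weight 1/360
  … 45 more
Group by W:
  weight(W=0) = 1/18
  weight(W=1) = 1/9
  weight(W=2) = 1/10
Total weight = 1/18 + 1/9 + 1/10 = 4/15
P(W=0 | obs) = 1/18 / 4/15 = 5/24
P(W=1 | obs) = 1/9 / 4/15 = 5/12
P(W=2 | obs) = 1/10 / 4/15 = 3/8

P(W = 2 | obs) = 3/8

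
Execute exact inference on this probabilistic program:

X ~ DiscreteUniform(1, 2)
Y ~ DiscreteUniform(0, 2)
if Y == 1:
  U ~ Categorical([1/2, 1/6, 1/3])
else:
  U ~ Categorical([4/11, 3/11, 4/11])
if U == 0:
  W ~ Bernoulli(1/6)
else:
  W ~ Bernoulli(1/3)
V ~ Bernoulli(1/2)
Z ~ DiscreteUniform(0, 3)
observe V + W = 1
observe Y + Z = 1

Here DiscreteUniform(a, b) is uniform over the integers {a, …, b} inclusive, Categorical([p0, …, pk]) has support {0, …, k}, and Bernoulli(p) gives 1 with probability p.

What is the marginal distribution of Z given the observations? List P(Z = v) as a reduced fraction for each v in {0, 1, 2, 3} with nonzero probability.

P(Z=0) = 1/2, P(Z=1) = 1/2

Enumerate traces; 24 have nonzero weight after conditioning:
  (X=1, Y=0, U=0, W=0, V=1, Z=1) weight 5/792
  (X=1, Y=0, U=0, W=1, V=0, Z=1) weight 1/792
  (X=1, Y=0, U=1, W=0, V=1, Z=1) weight 1/264
  (X=1, Y=0, U=1, W=1, V=0, Z=1) weight 1/528
  (X=1, Y=0, U=2, W=0, V=1, Z=1) weight 1/198
  (X=1, Y=0, U=2, W=1, V=0, Z=1) weight 1/396
  (X=1, Y=1, U=0, W=0, V=1, Z=0) weight 5/576
  (X=1, Y=1, U=0, W=1, V=0, Z=0) weight 1/576
  … 16 more
Group by Z:
  weight(Z=0) = 1/24
  weight(Z=1) = 1/24
Total weight = 1/24 + 1/24 = 1/12
P(Z=0 | obs) = 1/24 / 1/12 = 1/2
P(Z=1 | obs) = 1/24 / 1/12 = 1/2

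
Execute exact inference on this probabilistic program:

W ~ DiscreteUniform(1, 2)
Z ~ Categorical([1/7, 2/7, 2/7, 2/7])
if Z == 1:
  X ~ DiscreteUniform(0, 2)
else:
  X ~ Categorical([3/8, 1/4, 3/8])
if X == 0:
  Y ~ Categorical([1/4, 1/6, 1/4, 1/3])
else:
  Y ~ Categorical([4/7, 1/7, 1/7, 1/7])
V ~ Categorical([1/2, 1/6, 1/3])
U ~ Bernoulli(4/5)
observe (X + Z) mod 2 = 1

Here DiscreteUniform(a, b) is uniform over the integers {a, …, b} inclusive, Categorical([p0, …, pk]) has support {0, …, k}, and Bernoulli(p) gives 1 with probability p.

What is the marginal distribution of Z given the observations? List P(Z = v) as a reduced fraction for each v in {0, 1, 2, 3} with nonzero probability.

P(Z=0) = 3/43, P(Z=1) = 16/43, P(Z=2) = 6/43, P(Z=3) = 18/43

Enumerate traces; 288 have nonzero weight after conditioning:
  (W=1, Z=0, X=1, Y=0, V=0, U=0) weight 1/980
  (W=1, Z=0, X=1, Y=0, V=0, U=1) weight 1/245
  (W=1, Z=0, X=1, Y=0, V=1, U=0) weight 1/2940
  (W=1, Z=0, X=1, Y=0, V=1, U=1) weight 1/735
  (W=1, Z=0, X=1, Y=0, V=2, U=0) weight 1/1470
  (W=1, Z=0, X=1, Y=0, V=2, U=1) weight 2/735
  (W=1, Z=0, X=1, Y=1, V=0, U=0) weight 1/3920
  (W=1, Z=0, X=1, Y=1, V=0, U=1) weight 1/980
  (W=1, Z=1, X=0, Y=0, V=0, U=0) weight 1/840
  (W=1, Z=2, X=1, Y=0, V=0, U=0) weight 1/490
  … 278 more
Group by Z:
  weight(Z=0) = 1/28
  weight(Z=1) = 4/21
  weight(Z=2) = 1/14
  weight(Z=3) = 3/14
Total weight = 1/28 + 4/21 + 1/14 + 3/14 = 43/84
P(Z=0 | obs) = 1/28 / 43/84 = 3/43
P(Z=1 | obs) = 4/21 / 43/84 = 16/43
P(Z=2 | obs) = 1/14 / 43/84 = 6/43
P(Z=3 | obs) = 3/14 / 43/84 = 18/43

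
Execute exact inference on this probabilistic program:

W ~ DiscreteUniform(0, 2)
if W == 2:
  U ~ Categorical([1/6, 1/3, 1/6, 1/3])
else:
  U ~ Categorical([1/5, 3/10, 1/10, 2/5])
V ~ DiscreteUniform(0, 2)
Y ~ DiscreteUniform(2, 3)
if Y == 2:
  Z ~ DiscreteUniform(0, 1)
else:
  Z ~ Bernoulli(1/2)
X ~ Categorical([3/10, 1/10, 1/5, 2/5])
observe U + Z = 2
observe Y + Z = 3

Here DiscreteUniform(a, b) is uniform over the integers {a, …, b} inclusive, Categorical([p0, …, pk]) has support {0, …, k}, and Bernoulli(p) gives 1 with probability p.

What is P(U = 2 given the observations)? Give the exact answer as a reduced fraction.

Enumerate traces; 72 have nonzero weight after conditioning:
  (W=0, U=1, V=0, Y=2, Z=1, X=0) weight 1/400
  (W=0, U=1, V=0, Y=2, Z=1, X=1) weight 1/1200
  (W=0, U=1, V=0, Y=2, Z=1, X=2) weight 1/600
  (W=0, U=1, V=0, Y=2, Z=1, X=3) weight 1/300
  (W=0, U=1, V=1, Y=2, Z=1, X=0) weight 1/400
  (W=0, U=1, V=1, Y=2, Z=1, X=1) weight 1/1200
  (W=0, U=1, V=1, Y=2, Z=1, X=2) weight 1/600
  (W=0, U=1, V=1, Y=2, Z=1, X=3) weight 1/300
  (W=0, U=2, V=0, Y=3, Z=0, X=0) weight 1/1200
  … 63 more
Group by U:
  weight(U=1) = 7/90
  weight(U=2) = 11/360
Total weight = 7/90 + 11/360 = 13/120
P(U=1 | obs) = 7/90 / 13/120 = 28/39
P(U=2 | obs) = 11/360 / 13/120 = 11/39

P(U = 2 | obs) = 11/39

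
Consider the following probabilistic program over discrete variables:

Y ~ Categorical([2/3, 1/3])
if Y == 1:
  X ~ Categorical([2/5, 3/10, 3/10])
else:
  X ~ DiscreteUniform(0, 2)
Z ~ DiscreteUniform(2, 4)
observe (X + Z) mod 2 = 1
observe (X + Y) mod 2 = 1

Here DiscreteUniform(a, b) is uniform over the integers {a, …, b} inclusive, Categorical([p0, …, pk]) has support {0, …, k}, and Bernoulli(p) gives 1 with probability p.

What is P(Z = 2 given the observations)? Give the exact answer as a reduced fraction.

P(Z = 2 | obs) = 20/61

Enumerate traces; 4 have nonzero weight after conditioning:
  (Y=0, X=1, Z=2) weight 2/27
  (Y=0, X=1, Z=4) weight 2/27
  (Y=1, X=0, Z=3) weight 2/45
  (Y=1, X=2, Z=3) weight 1/30
Group by Z:
  weight(Z=2) = 2/27
  weight(Z=3) = 7/90
  weight(Z=4) = 2/27
Total weight = 2/27 + 7/90 + 2/27 = 61/270
P(Z=2 | obs) = 2/27 / 61/270 = 20/61
P(Z=3 | obs) = 7/90 / 61/270 = 21/61
P(Z=4 | obs) = 2/27 / 61/270 = 20/61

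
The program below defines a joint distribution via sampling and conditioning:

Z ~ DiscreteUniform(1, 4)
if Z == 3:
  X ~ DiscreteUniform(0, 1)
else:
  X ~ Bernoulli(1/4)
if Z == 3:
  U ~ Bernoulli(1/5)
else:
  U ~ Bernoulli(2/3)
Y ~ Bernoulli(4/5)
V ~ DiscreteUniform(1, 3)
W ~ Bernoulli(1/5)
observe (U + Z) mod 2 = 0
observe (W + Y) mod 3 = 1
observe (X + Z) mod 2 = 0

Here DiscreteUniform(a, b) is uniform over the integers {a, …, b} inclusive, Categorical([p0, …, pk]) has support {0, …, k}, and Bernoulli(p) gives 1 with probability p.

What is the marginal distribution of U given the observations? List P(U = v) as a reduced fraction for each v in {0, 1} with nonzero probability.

P(U=0) = 15/23, P(U=1) = 8/23

Enumerate traces; 24 have nonzero weight after conditioning:
  (Z=1, X=1, U=1, Y=0, V=1, W=1) weight 1/1800
  (Z=1, X=1, U=1, Y=0, V=2, W=1) weight 1/1800
  (Z=1, X=1, U=1, Y=0, V=3, W=1) weight 1/1800
  (Z=1, X=1, U=1, Y=1, V=1, W=0) weight 2/225
  (Z=1, X=1, U=1, Y=1, V=2, W=0) weight 2/225
  (Z=1, X=1, U=1, Y=1, V=3, W=0) weight 2/225
  (Z=2, X=0, U=0, Y=0, V=1, W=1) weight 1/1200
  (Z=2, X=0, U=0, Y=0, V=2, W=1) weight 1/1200
  … 16 more
Group by U:
  weight(U=0) = 17/200
  weight(U=1) = 17/375
Total weight = 17/200 + 17/375 = 391/3000
P(U=0 | obs) = 17/200 / 391/3000 = 15/23
P(U=1 | obs) = 17/375 / 391/3000 = 8/23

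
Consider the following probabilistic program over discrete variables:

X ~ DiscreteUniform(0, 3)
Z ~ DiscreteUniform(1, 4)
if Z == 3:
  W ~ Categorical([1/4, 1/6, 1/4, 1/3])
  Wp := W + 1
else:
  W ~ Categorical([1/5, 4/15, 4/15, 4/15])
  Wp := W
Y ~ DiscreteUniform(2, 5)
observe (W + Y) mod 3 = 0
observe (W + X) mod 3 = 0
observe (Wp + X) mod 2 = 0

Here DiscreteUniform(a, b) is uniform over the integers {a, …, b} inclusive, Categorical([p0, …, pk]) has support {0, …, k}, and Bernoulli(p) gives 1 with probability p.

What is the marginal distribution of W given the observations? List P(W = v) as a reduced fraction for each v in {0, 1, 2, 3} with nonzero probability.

P(W=0) = 51/154, P(W=1) = 10/77, P(W=2) = 15/154, P(W=3) = 34/77

Enumerate traces; 11 have nonzero weight after conditioning:
  (X=0, Z=1, W=0, Y=3) weight 1/320
  (X=0, Z=2, W=0, Y=3) weight 1/320
  (X=0, Z=3, W=3, Y=3) weight 1/192
  (X=0, Z=4, W=0, Y=3) weight 1/320
  (X=1, Z=3, W=2, Y=4) weight 1/256
  (X=2, Z=3, W=1, Y=2) weight 1/384
  (X=2, Z=3, W=1, Y=5) weight 1/384
  (X=3, Z=1, W=3, Y=3) weight 1/240
  … 3 more
Group by W:
  weight(W=0) = 17/1280
  weight(W=1) = 1/192
  weight(W=2) = 1/256
  weight(W=3) = 17/960
Total weight = 17/1280 + 1/192 + 1/256 + 17/960 = 77/1920
P(W=0 | obs) = 17/1280 / 77/1920 = 51/154
P(W=1 | obs) = 1/192 / 77/1920 = 10/77
P(W=2 | obs) = 1/256 / 77/1920 = 15/154
P(W=3 | obs) = 17/960 / 77/1920 = 34/77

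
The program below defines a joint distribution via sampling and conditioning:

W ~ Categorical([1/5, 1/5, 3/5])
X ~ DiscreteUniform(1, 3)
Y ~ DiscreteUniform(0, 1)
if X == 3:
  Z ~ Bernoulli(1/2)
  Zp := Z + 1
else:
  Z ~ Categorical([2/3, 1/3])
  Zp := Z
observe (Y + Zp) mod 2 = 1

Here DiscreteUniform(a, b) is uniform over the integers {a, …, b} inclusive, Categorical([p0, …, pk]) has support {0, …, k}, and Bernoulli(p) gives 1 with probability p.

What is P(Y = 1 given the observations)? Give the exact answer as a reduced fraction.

Enumerate traces; 18 have nonzero weight after conditioning:
  (W=0, X=1, Y=0, Z=1) weight 1/90
  (W=0, X=1, Y=1, Z=0) weight 1/45
  (W=0, X=2, Y=0, Z=1) weight 1/90
  (W=0, X=2, Y=1, Z=0) weight 1/45
  (W=0, X=3, Y=0, Z=0) weight 1/60
  (W=0, X=3, Y=1, Z=1) weight 1/60
  (W=1, X=1, Y=0, Z=1) weight 1/90
  (W=1, X=1, Y=1, Z=0) weight 1/45
  … 10 more
Group by Y:
  weight(Y=0) = 7/36
  weight(Y=1) = 11/36
Total weight = 7/36 + 11/36 = 1/2
P(Y=0 | obs) = 7/36 / 1/2 = 7/18
P(Y=1 | obs) = 11/36 / 1/2 = 11/18

P(Y = 1 | obs) = 11/18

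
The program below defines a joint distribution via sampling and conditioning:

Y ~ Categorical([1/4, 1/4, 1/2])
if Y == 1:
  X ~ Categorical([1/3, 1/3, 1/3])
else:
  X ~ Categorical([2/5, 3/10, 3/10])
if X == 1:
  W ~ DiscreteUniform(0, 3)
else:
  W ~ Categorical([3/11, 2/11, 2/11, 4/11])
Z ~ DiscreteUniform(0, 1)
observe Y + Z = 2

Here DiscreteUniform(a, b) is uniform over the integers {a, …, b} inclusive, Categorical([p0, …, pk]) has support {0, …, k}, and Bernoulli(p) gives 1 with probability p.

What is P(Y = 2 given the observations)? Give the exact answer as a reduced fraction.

P(Y = 2 | obs) = 2/3

Enumerate traces; 24 have nonzero weight after conditioning:
  (Y=1, X=0, W=0, Z=1) weight 1/88
  (Y=1, X=0, W=1, Z=1) weight 1/132
  (Y=1, X=0, W=2, Z=1) weight 1/132
  (Y=1, X=0, W=3, Z=1) weight 1/66
  (Y=1, X=1, W=0, Z=1) weight 1/96
  (Y=1, X=1, W=1, Z=1) weight 1/96
  (Y=1, X=1, W=2, Z=1) weight 1/96
  (Y=1, X=1, W=3, Z=1) weight 1/96
  (Y=2, X=0, W=0, Z=0) weight 3/110
  … 15 more
Group by Y:
  weight(Y=1) = 1/8
  weight(Y=2) = 1/4
Total weight = 1/8 + 1/4 = 3/8
P(Y=1 | obs) = 1/8 / 3/8 = 1/3
P(Y=2 | obs) = 1/4 / 3/8 = 2/3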